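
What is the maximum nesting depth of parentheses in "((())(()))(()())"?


Input: "((())(()))(()())"
Tracking depth:
  Position 0 '(': depth becomes 1
  Position 1 '(': depth becomes 2
  Position 2 '(': depth becomes 3
  Position 3 ')': depth becomes 2
  Position 4 ')': depth becomes 1
  Position 5 '(': depth becomes 2
  Position 6 '(': depth becomes 3
  Position 7 ')': depth becomes 2
  Position 8 ')': depth becomes 1
  Position 9 ')': depth becomes 0
  Position 10 '(': depth becomes 1
  Position 11 '(': depth becomes 2
  Position 12 ')': depth becomes 1
  Position 13 '(': depth becomes 2
  Position 14 ')': depth becomes 1
  Position 15 ')': depth becomes 0
Maximum depth reached: 3

3


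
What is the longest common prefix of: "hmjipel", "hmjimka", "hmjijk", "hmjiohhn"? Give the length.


Words: hmjipel, hmjimka, hmjijk, hmjiohhn
  Position 0: all 'h' => match
  Position 1: all 'm' => match
  Position 2: all 'j' => match
  Position 3: all 'i' => match
  Position 4: ('p', 'm', 'j', 'o') => mismatch, stop
LCP = "hmji" (length 4)

4


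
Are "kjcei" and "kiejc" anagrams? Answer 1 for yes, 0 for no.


Strings: "kjcei", "kiejc"
Sorted first:  ceijk
Sorted second: ceijk
Sorted forms match => anagrams

1


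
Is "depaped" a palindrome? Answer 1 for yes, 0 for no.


Input: depaped
Reversed: depaped
  Compare pos 0 ('d') with pos 6 ('d'): match
  Compare pos 1 ('e') with pos 5 ('e'): match
  Compare pos 2 ('p') with pos 4 ('p'): match
Result: palindrome

1


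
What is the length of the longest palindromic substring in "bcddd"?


Input: "bcddd"
Checking substrings for palindromes:
  [2:5] "ddd" (len 3) => palindrome
  [2:4] "dd" (len 2) => palindrome
  [3:5] "dd" (len 2) => palindrome
Longest palindromic substring: "ddd" with length 3

3


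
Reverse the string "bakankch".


Input: bakankch
Reading characters right to left:
  Position 7: 'h'
  Position 6: 'c'
  Position 5: 'k'
  Position 4: 'n'
  Position 3: 'a'
  Position 2: 'k'
  Position 1: 'a'
  Position 0: 'b'
Reversed: hcknakab

hcknakab


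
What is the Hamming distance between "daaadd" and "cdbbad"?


Comparing "daaadd" and "cdbbad" position by position:
  Position 0: 'd' vs 'c' => differ
  Position 1: 'a' vs 'd' => differ
  Position 2: 'a' vs 'b' => differ
  Position 3: 'a' vs 'b' => differ
  Position 4: 'd' vs 'a' => differ
  Position 5: 'd' vs 'd' => same
Total differences (Hamming distance): 5

5


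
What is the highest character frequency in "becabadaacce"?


Input: becabadaacce
Character counts:
  'a': 4
  'b': 2
  'c': 3
  'd': 1
  'e': 2
Maximum frequency: 4

4


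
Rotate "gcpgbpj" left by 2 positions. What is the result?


Input: "gcpgbpj", rotate left by 2
First 2 characters: "gc"
Remaining characters: "pgbpj"
Concatenate remaining + first: "pgbpj" + "gc" = "pgbpjgc"

pgbpjgc


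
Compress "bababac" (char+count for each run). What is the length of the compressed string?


Input: bababac
Runs:
  'b' x 1 => "b1"
  'a' x 1 => "a1"
  'b' x 1 => "b1"
  'a' x 1 => "a1"
  'b' x 1 => "b1"
  'a' x 1 => "a1"
  'c' x 1 => "c1"
Compressed: "b1a1b1a1b1a1c1"
Compressed length: 14

14


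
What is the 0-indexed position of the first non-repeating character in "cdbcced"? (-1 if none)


Input: cdbcced
Character frequencies:
  'b': 1
  'c': 3
  'd': 2
  'e': 1
Scanning left to right for freq == 1:
  Position 0 ('c'): freq=3, skip
  Position 1 ('d'): freq=2, skip
  Position 2 ('b'): unique! => answer = 2

2


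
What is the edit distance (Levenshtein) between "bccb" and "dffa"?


Computing edit distance: "bccb" -> "dffa"
DP table:
           d    f    f    a
      0    1    2    3    4
  b   1    1    2    3    4
  c   2    2    2    3    4
  c   3    3    3    3    4
  b   4    4    4    4    4
Edit distance = dp[4][4] = 4

4


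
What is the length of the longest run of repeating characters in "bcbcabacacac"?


Input: "bcbcabacacac"
Scanning for longest run:
  Position 1 ('c'): new char, reset run to 1
  Position 2 ('b'): new char, reset run to 1
  Position 3 ('c'): new char, reset run to 1
  Position 4 ('a'): new char, reset run to 1
  Position 5 ('b'): new char, reset run to 1
  Position 6 ('a'): new char, reset run to 1
  Position 7 ('c'): new char, reset run to 1
  Position 8 ('a'): new char, reset run to 1
  Position 9 ('c'): new char, reset run to 1
  Position 10 ('a'): new char, reset run to 1
  Position 11 ('c'): new char, reset run to 1
Longest run: 'b' with length 1

1


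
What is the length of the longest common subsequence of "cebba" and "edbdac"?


LCS of "cebba" and "edbdac"
DP table:
           e    d    b    d    a    c
      0    0    0    0    0    0    0
  c   0    0    0    0    0    0    1
  e   0    1    1    1    1    1    1
  b   0    1    1    2    2    2    2
  b   0    1    1    2    2    2    2
  a   0    1    1    2    2    3    3
LCS length = dp[5][6] = 3

3


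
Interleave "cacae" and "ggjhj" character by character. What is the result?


Interleaving "cacae" and "ggjhj":
  Position 0: 'c' from first, 'g' from second => "cg"
  Position 1: 'a' from first, 'g' from second => "ag"
  Position 2: 'c' from first, 'j' from second => "cj"
  Position 3: 'a' from first, 'h' from second => "ah"
  Position 4: 'e' from first, 'j' from second => "ej"
Result: cgagcjahej

cgagcjahej


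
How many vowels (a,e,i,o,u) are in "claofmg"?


Input: claofmg
Checking each character:
  'c' at position 0: consonant
  'l' at position 1: consonant
  'a' at position 2: vowel (running total: 1)
  'o' at position 3: vowel (running total: 2)
  'f' at position 4: consonant
  'm' at position 5: consonant
  'g' at position 6: consonant
Total vowels: 2

2


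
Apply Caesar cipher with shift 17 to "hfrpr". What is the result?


Caesar cipher: shift "hfrpr" by 17
  'h' (pos 7) + 17 = pos 24 = 'y'
  'f' (pos 5) + 17 = pos 22 = 'w'
  'r' (pos 17) + 17 = pos 8 = 'i'
  'p' (pos 15) + 17 = pos 6 = 'g'
  'r' (pos 17) + 17 = pos 8 = 'i'
Result: ywigi

ywigi


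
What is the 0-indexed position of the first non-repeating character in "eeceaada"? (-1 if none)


Input: eeceaada
Character frequencies:
  'a': 3
  'c': 1
  'd': 1
  'e': 3
Scanning left to right for freq == 1:
  Position 0 ('e'): freq=3, skip
  Position 1 ('e'): freq=3, skip
  Position 2 ('c'): unique! => answer = 2

2


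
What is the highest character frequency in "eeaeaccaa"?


Input: eeaeaccaa
Character counts:
  'a': 4
  'c': 2
  'e': 3
Maximum frequency: 4

4


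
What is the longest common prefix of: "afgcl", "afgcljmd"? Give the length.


Words: afgcl, afgcljmd
  Position 0: all 'a' => match
  Position 1: all 'f' => match
  Position 2: all 'g' => match
  Position 3: all 'c' => match
  Position 4: all 'l' => match
LCP = "afgcl" (length 5)

5


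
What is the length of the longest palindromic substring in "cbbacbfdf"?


Input: "cbbacbfdf"
Checking substrings for palindromes:
  [6:9] "fdf" (len 3) => palindrome
  [1:3] "bb" (len 2) => palindrome
Longest palindromic substring: "fdf" with length 3

3


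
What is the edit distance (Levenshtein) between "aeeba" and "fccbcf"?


Computing edit distance: "aeeba" -> "fccbcf"
DP table:
           f    c    c    b    c    f
      0    1    2    3    4    5    6
  a   1    1    2    3    4    5    6
  e   2    2    2    3    4    5    6
  e   3    3    3    3    4    5    6
  b   4    4    4    4    3    4    5
  a   5    5    5    5    4    4    5
Edit distance = dp[5][6] = 5

5


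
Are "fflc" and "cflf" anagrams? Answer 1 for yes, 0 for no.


Strings: "fflc", "cflf"
Sorted first:  cffl
Sorted second: cffl
Sorted forms match => anagrams

1


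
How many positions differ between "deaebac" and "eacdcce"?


Comparing "deaebac" and "eacdcce" position by position:
  Position 0: 'd' vs 'e' => DIFFER
  Position 1: 'e' vs 'a' => DIFFER
  Position 2: 'a' vs 'c' => DIFFER
  Position 3: 'e' vs 'd' => DIFFER
  Position 4: 'b' vs 'c' => DIFFER
  Position 5: 'a' vs 'c' => DIFFER
  Position 6: 'c' vs 'e' => DIFFER
Positions that differ: 7

7


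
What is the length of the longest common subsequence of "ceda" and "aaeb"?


LCS of "ceda" and "aaeb"
DP table:
           a    a    e    b
      0    0    0    0    0
  c   0    0    0    0    0
  e   0    0    0    1    1
  d   0    0    0    1    1
  a   0    1    1    1    1
LCS length = dp[4][4] = 1

1


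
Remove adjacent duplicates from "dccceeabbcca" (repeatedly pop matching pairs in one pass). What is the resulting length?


Input: dccceeabbcca
Stack-based adjacent duplicate removal:
  Read 'd': push. Stack: d
  Read 'c': push. Stack: dc
  Read 'c': matches stack top 'c' => pop. Stack: d
  Read 'c': push. Stack: dc
  Read 'e': push. Stack: dce
  Read 'e': matches stack top 'e' => pop. Stack: dc
  Read 'a': push. Stack: dca
  Read 'b': push. Stack: dcab
  Read 'b': matches stack top 'b' => pop. Stack: dca
  Read 'c': push. Stack: dcac
  Read 'c': matches stack top 'c' => pop. Stack: dca
  Read 'a': matches stack top 'a' => pop. Stack: dc
Final stack: "dc" (length 2)

2


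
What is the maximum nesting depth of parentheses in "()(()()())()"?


Input: "()(()()())()"
Tracking depth:
  Position 0 '(': depth becomes 1
  Position 1 ')': depth becomes 0
  Position 2 '(': depth becomes 1
  Position 3 '(': depth becomes 2
  Position 4 ')': depth becomes 1
  Position 5 '(': depth becomes 2
  Position 6 ')': depth becomes 1
  Position 7 '(': depth becomes 2
  Position 8 ')': depth becomes 1
  Position 9 ')': depth becomes 0
  Position 10 '(': depth becomes 1
  Position 11 ')': depth becomes 0
Maximum depth reached: 2

2


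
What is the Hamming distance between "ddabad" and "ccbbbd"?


Comparing "ddabad" and "ccbbbd" position by position:
  Position 0: 'd' vs 'c' => differ
  Position 1: 'd' vs 'c' => differ
  Position 2: 'a' vs 'b' => differ
  Position 3: 'b' vs 'b' => same
  Position 4: 'a' vs 'b' => differ
  Position 5: 'd' vs 'd' => same
Total differences (Hamming distance): 4

4


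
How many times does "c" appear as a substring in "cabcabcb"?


Searching for "c" in "cabcabcb"
Scanning each position:
  Position 0: "c" => MATCH
  Position 1: "a" => no
  Position 2: "b" => no
  Position 3: "c" => MATCH
  Position 4: "a" => no
  Position 5: "b" => no
  Position 6: "c" => MATCH
  Position 7: "b" => no
Total occurrences: 3

3


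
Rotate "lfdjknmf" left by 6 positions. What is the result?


Input: "lfdjknmf", rotate left by 6
First 6 characters: "lfdjkn"
Remaining characters: "mf"
Concatenate remaining + first: "mf" + "lfdjkn" = "mflfdjkn"

mflfdjkn


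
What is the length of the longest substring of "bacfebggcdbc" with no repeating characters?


Input: "bacfebggcdbc"
Sliding window (track last position of each char):
  Position 0 ('b'): window [0,0] length 1 -- new best
  Position 1 ('a'): window [0,1] length 2 -- new best
  Position 2 ('c'): window [0,2] length 3 -- new best
  Position 3 ('f'): window [0,3] length 4 -- new best
  Position 4 ('e'): window [0,4] length 5 -- new best
  Position 5 ('b'): repeat (last at 0), move window start to 1
  Position 5 ('b'): window [1,5] length 5
  Position 6 ('g'): window [1,6] length 6 -- new best
  Position 7 ('g'): repeat (last at 6), move window start to 7
  Position 7 ('g'): window [7,7] length 1
  Position 8 ('c'): window [7,8] length 2
  Position 9 ('d'): window [7,9] length 3
  Position 10 ('b'): window [7,10] length 4
  Position 11 ('c'): repeat (last at 8), move window start to 9
  Position 11 ('c'): window [9,11] length 3
Longest substring with no repeats: "acfebg" with length 6

6


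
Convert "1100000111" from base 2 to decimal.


Input: "1100000111" in base 2
Positional expansion:
  Digit '1' (value 1) x 2^9 = 512
  Digit '1' (value 1) x 2^8 = 256
  Digit '0' (value 0) x 2^7 = 0
  Digit '0' (value 0) x 2^6 = 0
  Digit '0' (value 0) x 2^5 = 0
  Digit '0' (value 0) x 2^4 = 0
  Digit '0' (value 0) x 2^3 = 0
  Digit '1' (value 1) x 2^2 = 4
  Digit '1' (value 1) x 2^1 = 2
  Digit '1' (value 1) x 2^0 = 1
Sum = 775

775


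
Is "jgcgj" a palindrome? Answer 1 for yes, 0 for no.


Input: jgcgj
Reversed: jgcgj
  Compare pos 0 ('j') with pos 4 ('j'): match
  Compare pos 1 ('g') with pos 3 ('g'): match
Result: palindrome

1


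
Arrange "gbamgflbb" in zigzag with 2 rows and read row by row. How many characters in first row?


Zigzag "gbamgflbb" into 2 rows:
Placing characters:
  'g' => row 0
  'b' => row 1
  'a' => row 0
  'm' => row 1
  'g' => row 0
  'f' => row 1
  'l' => row 0
  'b' => row 1
  'b' => row 0
Rows:
  Row 0: "gaglb"
  Row 1: "bmfb"
First row length: 5

5


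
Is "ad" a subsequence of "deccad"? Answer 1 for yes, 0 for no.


Check if "ad" is a subsequence of "deccad"
Greedy scan:
  Position 0 ('d'): no match needed
  Position 1 ('e'): no match needed
  Position 2 ('c'): no match needed
  Position 3 ('c'): no match needed
  Position 4 ('a'): matches sub[0] = 'a'
  Position 5 ('d'): matches sub[1] = 'd'
All 2 characters matched => is a subsequence

1


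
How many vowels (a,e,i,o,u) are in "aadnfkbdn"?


Input: aadnfkbdn
Checking each character:
  'a' at position 0: vowel (running total: 1)
  'a' at position 1: vowel (running total: 2)
  'd' at position 2: consonant
  'n' at position 3: consonant
  'f' at position 4: consonant
  'k' at position 5: consonant
  'b' at position 6: consonant
  'd' at position 7: consonant
  'n' at position 8: consonant
Total vowels: 2

2


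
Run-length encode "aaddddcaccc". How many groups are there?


Input: aaddddcaccc
Scanning for consecutive runs:
  Group 1: 'a' x 2 (positions 0-1)
  Group 2: 'd' x 4 (positions 2-5)
  Group 3: 'c' x 1 (positions 6-6)
  Group 4: 'a' x 1 (positions 7-7)
  Group 5: 'c' x 3 (positions 8-10)
Total groups: 5

5


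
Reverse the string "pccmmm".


Input: pccmmm
Reading characters right to left:
  Position 5: 'm'
  Position 4: 'm'
  Position 3: 'm'
  Position 2: 'c'
  Position 1: 'c'
  Position 0: 'p'
Reversed: mmmccp

mmmccp


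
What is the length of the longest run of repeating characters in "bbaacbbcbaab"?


Input: "bbaacbbcbaab"
Scanning for longest run:
  Position 1 ('b'): continues run of 'b', length=2
  Position 2 ('a'): new char, reset run to 1
  Position 3 ('a'): continues run of 'a', length=2
  Position 4 ('c'): new char, reset run to 1
  Position 5 ('b'): new char, reset run to 1
  Position 6 ('b'): continues run of 'b', length=2
  Position 7 ('c'): new char, reset run to 1
  Position 8 ('b'): new char, reset run to 1
  Position 9 ('a'): new char, reset run to 1
  Position 10 ('a'): continues run of 'a', length=2
  Position 11 ('b'): new char, reset run to 1
Longest run: 'b' with length 2

2


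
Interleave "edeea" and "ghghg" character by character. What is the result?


Interleaving "edeea" and "ghghg":
  Position 0: 'e' from first, 'g' from second => "eg"
  Position 1: 'd' from first, 'h' from second => "dh"
  Position 2: 'e' from first, 'g' from second => "eg"
  Position 3: 'e' from first, 'h' from second => "eh"
  Position 4: 'a' from first, 'g' from second => "ag"
Result: egdhegehag

egdhegehag


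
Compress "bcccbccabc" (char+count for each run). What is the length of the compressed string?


Input: bcccbccabc
Runs:
  'b' x 1 => "b1"
  'c' x 3 => "c3"
  'b' x 1 => "b1"
  'c' x 2 => "c2"
  'a' x 1 => "a1"
  'b' x 1 => "b1"
  'c' x 1 => "c1"
Compressed: "b1c3b1c2a1b1c1"
Compressed length: 14

14


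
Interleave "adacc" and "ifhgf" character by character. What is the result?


Interleaving "adacc" and "ifhgf":
  Position 0: 'a' from first, 'i' from second => "ai"
  Position 1: 'd' from first, 'f' from second => "df"
  Position 2: 'a' from first, 'h' from second => "ah"
  Position 3: 'c' from first, 'g' from second => "cg"
  Position 4: 'c' from first, 'f' from second => "cf"
Result: aidfahcgcf

aidfahcgcf


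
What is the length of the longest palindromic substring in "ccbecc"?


Input: "ccbecc"
Checking substrings for palindromes:
  [0:2] "cc" (len 2) => palindrome
  [4:6] "cc" (len 2) => palindrome
Longest palindromic substring: "cc" with length 2

2


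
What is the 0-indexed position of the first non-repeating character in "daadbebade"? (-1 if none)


Input: daadbebade
Character frequencies:
  'a': 3
  'b': 2
  'd': 3
  'e': 2
Scanning left to right for freq == 1:
  Position 0 ('d'): freq=3, skip
  Position 1 ('a'): freq=3, skip
  Position 2 ('a'): freq=3, skip
  Position 3 ('d'): freq=3, skip
  Position 4 ('b'): freq=2, skip
  Position 5 ('e'): freq=2, skip
  Position 6 ('b'): freq=2, skip
  Position 7 ('a'): freq=3, skip
  Position 8 ('d'): freq=3, skip
  Position 9 ('e'): freq=2, skip
  No unique character found => answer = -1

-1


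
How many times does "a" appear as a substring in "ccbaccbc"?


Searching for "a" in "ccbaccbc"
Scanning each position:
  Position 0: "c" => no
  Position 1: "c" => no
  Position 2: "b" => no
  Position 3: "a" => MATCH
  Position 4: "c" => no
  Position 5: "c" => no
  Position 6: "b" => no
  Position 7: "c" => no
Total occurrences: 1

1


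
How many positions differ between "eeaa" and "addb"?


Comparing "eeaa" and "addb" position by position:
  Position 0: 'e' vs 'a' => DIFFER
  Position 1: 'e' vs 'd' => DIFFER
  Position 2: 'a' vs 'd' => DIFFER
  Position 3: 'a' vs 'b' => DIFFER
Positions that differ: 4

4


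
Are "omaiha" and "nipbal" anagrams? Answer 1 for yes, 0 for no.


Strings: "omaiha", "nipbal"
Sorted first:  aahimo
Sorted second: abilnp
Differ at position 1: 'a' vs 'b' => not anagrams

0


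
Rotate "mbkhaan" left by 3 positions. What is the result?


Input: "mbkhaan", rotate left by 3
First 3 characters: "mbk"
Remaining characters: "haan"
Concatenate remaining + first: "haan" + "mbk" = "haanmbk"

haanmbk


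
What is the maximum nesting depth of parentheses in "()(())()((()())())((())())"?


Input: "()(())()((()())())((())())"
Tracking depth:
  Position 0 '(': depth becomes 1
  Position 1 ')': depth becomes 0
  Position 2 '(': depth becomes 1
  Position 3 '(': depth becomes 2
  Position 4 ')': depth becomes 1
  Position 5 ')': depth becomes 0
  Position 6 '(': depth becomes 1
  Position 7 ')': depth becomes 0
  Position 8 '(': depth becomes 1
  Position 9 '(': depth becomes 2
  Position 10 '(': depth becomes 3
  Position 11 ')': depth becomes 2
  Position 12 '(': depth becomes 3
  Position 13 ')': depth becomes 2
  Position 14 ')': depth becomes 1
  Position 15 '(': depth becomes 2
  Position 16 ')': depth becomes 1
  Position 17 ')': depth becomes 0
  Position 18 '(': depth becomes 1
  Position 19 '(': depth becomes 2
  Position 20 '(': depth becomes 3
  Position 21 ')': depth becomes 2
  Position 22 ')': depth becomes 1
  Position 23 '(': depth becomes 2
  Position 24 ')': depth becomes 1
  Position 25 ')': depth becomes 0
Maximum depth reached: 3

3


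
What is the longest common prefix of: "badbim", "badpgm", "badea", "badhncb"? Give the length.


Words: badbim, badpgm, badea, badhncb
  Position 0: all 'b' => match
  Position 1: all 'a' => match
  Position 2: all 'd' => match
  Position 3: ('b', 'p', 'e', 'h') => mismatch, stop
LCP = "bad" (length 3)

3


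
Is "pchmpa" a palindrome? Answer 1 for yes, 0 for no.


Input: pchmpa
Reversed: apmhcp
  Compare pos 0 ('p') with pos 5 ('a'): MISMATCH
  Compare pos 1 ('c') with pos 4 ('p'): MISMATCH
  Compare pos 2 ('h') with pos 3 ('m'): MISMATCH
Result: not a palindrome

0


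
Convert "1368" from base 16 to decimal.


Input: "1368" in base 16
Positional expansion:
  Digit '1' (value 1) x 16^3 = 4096
  Digit '3' (value 3) x 16^2 = 768
  Digit '6' (value 6) x 16^1 = 96
  Digit '8' (value 8) x 16^0 = 8
Sum = 4968

4968


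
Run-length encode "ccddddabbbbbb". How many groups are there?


Input: ccddddabbbbbb
Scanning for consecutive runs:
  Group 1: 'c' x 2 (positions 0-1)
  Group 2: 'd' x 4 (positions 2-5)
  Group 3: 'a' x 1 (positions 6-6)
  Group 4: 'b' x 6 (positions 7-12)
Total groups: 4

4


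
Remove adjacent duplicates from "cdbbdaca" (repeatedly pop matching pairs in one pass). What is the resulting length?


Input: cdbbdaca
Stack-based adjacent duplicate removal:
  Read 'c': push. Stack: c
  Read 'd': push. Stack: cd
  Read 'b': push. Stack: cdb
  Read 'b': matches stack top 'b' => pop. Stack: cd
  Read 'd': matches stack top 'd' => pop. Stack: c
  Read 'a': push. Stack: ca
  Read 'c': push. Stack: cac
  Read 'a': push. Stack: caca
Final stack: "caca" (length 4)

4


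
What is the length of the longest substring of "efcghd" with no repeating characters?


Input: "efcghd"
Sliding window (track last position of each char):
  Position 0 ('e'): window [0,0] length 1 -- new best
  Position 1 ('f'): window [0,1] length 2 -- new best
  Position 2 ('c'): window [0,2] length 3 -- new best
  Position 3 ('g'): window [0,3] length 4 -- new best
  Position 4 ('h'): window [0,4] length 5 -- new best
  Position 5 ('d'): window [0,5] length 6 -- new best
Longest substring with no repeats: "efcghd" with length 6

6


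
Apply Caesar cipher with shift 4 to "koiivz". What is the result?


Caesar cipher: shift "koiivz" by 4
  'k' (pos 10) + 4 = pos 14 = 'o'
  'o' (pos 14) + 4 = pos 18 = 's'
  'i' (pos 8) + 4 = pos 12 = 'm'
  'i' (pos 8) + 4 = pos 12 = 'm'
  'v' (pos 21) + 4 = pos 25 = 'z'
  'z' (pos 25) + 4 = pos 3 = 'd'
Result: osmmzd

osmmzd


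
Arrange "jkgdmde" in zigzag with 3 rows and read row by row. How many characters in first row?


Zigzag "jkgdmde" into 3 rows:
Placing characters:
  'j' => row 0
  'k' => row 1
  'g' => row 2
  'd' => row 1
  'm' => row 0
  'd' => row 1
  'e' => row 2
Rows:
  Row 0: "jm"
  Row 1: "kdd"
  Row 2: "ge"
First row length: 2

2


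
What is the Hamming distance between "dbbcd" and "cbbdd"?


Comparing "dbbcd" and "cbbdd" position by position:
  Position 0: 'd' vs 'c' => differ
  Position 1: 'b' vs 'b' => same
  Position 2: 'b' vs 'b' => same
  Position 3: 'c' vs 'd' => differ
  Position 4: 'd' vs 'd' => same
Total differences (Hamming distance): 2

2


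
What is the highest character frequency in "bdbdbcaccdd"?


Input: bdbdbcaccdd
Character counts:
  'a': 1
  'b': 3
  'c': 3
  'd': 4
Maximum frequency: 4

4


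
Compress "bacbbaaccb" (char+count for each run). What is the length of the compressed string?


Input: bacbbaaccb
Runs:
  'b' x 1 => "b1"
  'a' x 1 => "a1"
  'c' x 1 => "c1"
  'b' x 2 => "b2"
  'a' x 2 => "a2"
  'c' x 2 => "c2"
  'b' x 1 => "b1"
Compressed: "b1a1c1b2a2c2b1"
Compressed length: 14

14


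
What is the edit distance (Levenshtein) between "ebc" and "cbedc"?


Computing edit distance: "ebc" -> "cbedc"
DP table:
           c    b    e    d    c
      0    1    2    3    4    5
  e   1    1    2    2    3    4
  b   2    2    1    2    3    4
  c   3    2    2    2    3    3
Edit distance = dp[3][5] = 3

3


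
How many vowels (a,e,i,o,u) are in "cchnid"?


Input: cchnid
Checking each character:
  'c' at position 0: consonant
  'c' at position 1: consonant
  'h' at position 2: consonant
  'n' at position 3: consonant
  'i' at position 4: vowel (running total: 1)
  'd' at position 5: consonant
Total vowels: 1

1


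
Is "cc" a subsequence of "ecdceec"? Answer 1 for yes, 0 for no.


Check if "cc" is a subsequence of "ecdceec"
Greedy scan:
  Position 0 ('e'): no match needed
  Position 1 ('c'): matches sub[0] = 'c'
  Position 2 ('d'): no match needed
  Position 3 ('c'): matches sub[1] = 'c'
  Position 4 ('e'): no match needed
  Position 5 ('e'): no match needed
  Position 6 ('c'): no match needed
All 2 characters matched => is a subsequence

1


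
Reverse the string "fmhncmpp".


Input: fmhncmpp
Reading characters right to left:
  Position 7: 'p'
  Position 6: 'p'
  Position 5: 'm'
  Position 4: 'c'
  Position 3: 'n'
  Position 2: 'h'
  Position 1: 'm'
  Position 0: 'f'
Reversed: ppmcnhmf

ppmcnhmf


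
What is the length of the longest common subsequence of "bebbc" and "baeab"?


LCS of "bebbc" and "baeab"
DP table:
           b    a    e    a    b
      0    0    0    0    0    0
  b   0    1    1    1    1    1
  e   0    1    1    2    2    2
  b   0    1    1    2    2    3
  b   0    1    1    2    2    3
  c   0    1    1    2    2    3
LCS length = dp[5][5] = 3

3


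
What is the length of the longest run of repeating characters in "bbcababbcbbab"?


Input: "bbcababbcbbab"
Scanning for longest run:
  Position 1 ('b'): continues run of 'b', length=2
  Position 2 ('c'): new char, reset run to 1
  Position 3 ('a'): new char, reset run to 1
  Position 4 ('b'): new char, reset run to 1
  Position 5 ('a'): new char, reset run to 1
  Position 6 ('b'): new char, reset run to 1
  Position 7 ('b'): continues run of 'b', length=2
  Position 8 ('c'): new char, reset run to 1
  Position 9 ('b'): new char, reset run to 1
  Position 10 ('b'): continues run of 'b', length=2
  Position 11 ('a'): new char, reset run to 1
  Position 12 ('b'): new char, reset run to 1
Longest run: 'b' with length 2

2


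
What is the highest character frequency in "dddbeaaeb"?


Input: dddbeaaeb
Character counts:
  'a': 2
  'b': 2
  'd': 3
  'e': 2
Maximum frequency: 3

3


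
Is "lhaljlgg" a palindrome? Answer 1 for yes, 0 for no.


Input: lhaljlgg
Reversed: ggljlahl
  Compare pos 0 ('l') with pos 7 ('g'): MISMATCH
  Compare pos 1 ('h') with pos 6 ('g'): MISMATCH
  Compare pos 2 ('a') with pos 5 ('l'): MISMATCH
  Compare pos 3 ('l') with pos 4 ('j'): MISMATCH
Result: not a palindrome

0


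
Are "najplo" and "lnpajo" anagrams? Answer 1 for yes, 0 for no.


Strings: "najplo", "lnpajo"
Sorted first:  ajlnop
Sorted second: ajlnop
Sorted forms match => anagrams

1


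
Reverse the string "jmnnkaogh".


Input: jmnnkaogh
Reading characters right to left:
  Position 8: 'h'
  Position 7: 'g'
  Position 6: 'o'
  Position 5: 'a'
  Position 4: 'k'
  Position 3: 'n'
  Position 2: 'n'
  Position 1: 'm'
  Position 0: 'j'
Reversed: hgoaknnmj

hgoaknnmj


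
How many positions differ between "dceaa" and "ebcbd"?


Comparing "dceaa" and "ebcbd" position by position:
  Position 0: 'd' vs 'e' => DIFFER
  Position 1: 'c' vs 'b' => DIFFER
  Position 2: 'e' vs 'c' => DIFFER
  Position 3: 'a' vs 'b' => DIFFER
  Position 4: 'a' vs 'd' => DIFFER
Positions that differ: 5

5


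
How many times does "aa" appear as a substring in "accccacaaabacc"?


Searching for "aa" in "accccacaaabacc"
Scanning each position:
  Position 0: "ac" => no
  Position 1: "cc" => no
  Position 2: "cc" => no
  Position 3: "cc" => no
  Position 4: "ca" => no
  Position 5: "ac" => no
  Position 6: "ca" => no
  Position 7: "aa" => MATCH
  Position 8: "aa" => MATCH
  Position 9: "ab" => no
  Position 10: "ba" => no
  Position 11: "ac" => no
  Position 12: "cc" => no
Total occurrences: 2

2


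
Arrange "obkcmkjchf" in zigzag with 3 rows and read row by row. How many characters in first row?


Zigzag "obkcmkjchf" into 3 rows:
Placing characters:
  'o' => row 0
  'b' => row 1
  'k' => row 2
  'c' => row 1
  'm' => row 0
  'k' => row 1
  'j' => row 2
  'c' => row 1
  'h' => row 0
  'f' => row 1
Rows:
  Row 0: "omh"
  Row 1: "bckcf"
  Row 2: "kj"
First row length: 3

3


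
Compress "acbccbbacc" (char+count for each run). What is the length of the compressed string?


Input: acbccbbacc
Runs:
  'a' x 1 => "a1"
  'c' x 1 => "c1"
  'b' x 1 => "b1"
  'c' x 2 => "c2"
  'b' x 2 => "b2"
  'a' x 1 => "a1"
  'c' x 2 => "c2"
Compressed: "a1c1b1c2b2a1c2"
Compressed length: 14

14


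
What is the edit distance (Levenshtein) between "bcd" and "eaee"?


Computing edit distance: "bcd" -> "eaee"
DP table:
           e    a    e    e
      0    1    2    3    4
  b   1    1    2    3    4
  c   2    2    2    3    4
  d   3    3    3    3    4
Edit distance = dp[3][4] = 4

4


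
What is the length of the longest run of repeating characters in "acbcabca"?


Input: "acbcabca"
Scanning for longest run:
  Position 1 ('c'): new char, reset run to 1
  Position 2 ('b'): new char, reset run to 1
  Position 3 ('c'): new char, reset run to 1
  Position 4 ('a'): new char, reset run to 1
  Position 5 ('b'): new char, reset run to 1
  Position 6 ('c'): new char, reset run to 1
  Position 7 ('a'): new char, reset run to 1
Longest run: 'a' with length 1

1


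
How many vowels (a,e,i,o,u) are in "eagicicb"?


Input: eagicicb
Checking each character:
  'e' at position 0: vowel (running total: 1)
  'a' at position 1: vowel (running total: 2)
  'g' at position 2: consonant
  'i' at position 3: vowel (running total: 3)
  'c' at position 4: consonant
  'i' at position 5: vowel (running total: 4)
  'c' at position 6: consonant
  'b' at position 7: consonant
Total vowels: 4

4


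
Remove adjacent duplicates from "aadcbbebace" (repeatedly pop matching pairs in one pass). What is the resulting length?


Input: aadcbbebace
Stack-based adjacent duplicate removal:
  Read 'a': push. Stack: a
  Read 'a': matches stack top 'a' => pop. Stack: (empty)
  Read 'd': push. Stack: d
  Read 'c': push. Stack: dc
  Read 'b': push. Stack: dcb
  Read 'b': matches stack top 'b' => pop. Stack: dc
  Read 'e': push. Stack: dce
  Read 'b': push. Stack: dceb
  Read 'a': push. Stack: dceba
  Read 'c': push. Stack: dcebac
  Read 'e': push. Stack: dcebace
Final stack: "dcebace" (length 7)

7


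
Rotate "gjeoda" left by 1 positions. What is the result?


Input: "gjeoda", rotate left by 1
First 1 characters: "g"
Remaining characters: "jeoda"
Concatenate remaining + first: "jeoda" + "g" = "jeodag"

jeodag


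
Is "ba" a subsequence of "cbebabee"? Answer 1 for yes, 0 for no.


Check if "ba" is a subsequence of "cbebabee"
Greedy scan:
  Position 0 ('c'): no match needed
  Position 1 ('b'): matches sub[0] = 'b'
  Position 2 ('e'): no match needed
  Position 3 ('b'): no match needed
  Position 4 ('a'): matches sub[1] = 'a'
  Position 5 ('b'): no match needed
  Position 6 ('e'): no match needed
  Position 7 ('e'): no match needed
All 2 characters matched => is a subsequence

1


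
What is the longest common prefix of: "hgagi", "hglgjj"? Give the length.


Words: hgagi, hglgjj
  Position 0: all 'h' => match
  Position 1: all 'g' => match
  Position 2: ('a', 'l') => mismatch, stop
LCP = "hg" (length 2)

2


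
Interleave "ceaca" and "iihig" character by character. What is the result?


Interleaving "ceaca" and "iihig":
  Position 0: 'c' from first, 'i' from second => "ci"
  Position 1: 'e' from first, 'i' from second => "ei"
  Position 2: 'a' from first, 'h' from second => "ah"
  Position 3: 'c' from first, 'i' from second => "ci"
  Position 4: 'a' from first, 'g' from second => "ag"
Result: cieiahciag

cieiahciag


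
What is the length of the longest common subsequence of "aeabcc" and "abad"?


LCS of "aeabcc" and "abad"
DP table:
           a    b    a    d
      0    0    0    0    0
  a   0    1    1    1    1
  e   0    1    1    1    1
  a   0    1    1    2    2
  b   0    1    2    2    2
  c   0    1    2    2    2
  c   0    1    2    2    2
LCS length = dp[6][4] = 2

2


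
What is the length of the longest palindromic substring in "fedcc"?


Input: "fedcc"
Checking substrings for palindromes:
  [3:5] "cc" (len 2) => palindrome
Longest palindromic substring: "cc" with length 2

2


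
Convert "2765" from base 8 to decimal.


Input: "2765" in base 8
Positional expansion:
  Digit '2' (value 2) x 8^3 = 1024
  Digit '7' (value 7) x 8^2 = 448
  Digit '6' (value 6) x 8^1 = 48
  Digit '5' (value 5) x 8^0 = 5
Sum = 1525

1525


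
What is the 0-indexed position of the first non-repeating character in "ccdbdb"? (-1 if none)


Input: ccdbdb
Character frequencies:
  'b': 2
  'c': 2
  'd': 2
Scanning left to right for freq == 1:
  Position 0 ('c'): freq=2, skip
  Position 1 ('c'): freq=2, skip
  Position 2 ('d'): freq=2, skip
  Position 3 ('b'): freq=2, skip
  Position 4 ('d'): freq=2, skip
  Position 5 ('b'): freq=2, skip
  No unique character found => answer = -1

-1


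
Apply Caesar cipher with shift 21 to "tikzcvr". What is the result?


Caesar cipher: shift "tikzcvr" by 21
  't' (pos 19) + 21 = pos 14 = 'o'
  'i' (pos 8) + 21 = pos 3 = 'd'
  'k' (pos 10) + 21 = pos 5 = 'f'
  'z' (pos 25) + 21 = pos 20 = 'u'
  'c' (pos 2) + 21 = pos 23 = 'x'
  'v' (pos 21) + 21 = pos 16 = 'q'
  'r' (pos 17) + 21 = pos 12 = 'm'
Result: odfuxqm

odfuxqm


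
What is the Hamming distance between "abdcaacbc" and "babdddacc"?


Comparing "abdcaacbc" and "babdddacc" position by position:
  Position 0: 'a' vs 'b' => differ
  Position 1: 'b' vs 'a' => differ
  Position 2: 'd' vs 'b' => differ
  Position 3: 'c' vs 'd' => differ
  Position 4: 'a' vs 'd' => differ
  Position 5: 'a' vs 'd' => differ
  Position 6: 'c' vs 'a' => differ
  Position 7: 'b' vs 'c' => differ
  Position 8: 'c' vs 'c' => same
Total differences (Hamming distance): 8

8


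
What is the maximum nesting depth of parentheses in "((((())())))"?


Input: "((((())())))"
Tracking depth:
  Position 0 '(': depth becomes 1
  Position 1 '(': depth becomes 2
  Position 2 '(': depth becomes 3
  Position 3 '(': depth becomes 4
  Position 4 '(': depth becomes 5
  Position 5 ')': depth becomes 4
  Position 6 ')': depth becomes 3
  Position 7 '(': depth becomes 4
  Position 8 ')': depth becomes 3
  Position 9 ')': depth becomes 2
  Position 10 ')': depth becomes 1
  Position 11 ')': depth becomes 0
Maximum depth reached: 5

5


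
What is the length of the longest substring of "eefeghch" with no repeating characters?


Input: "eefeghch"
Sliding window (track last position of each char):
  Position 0 ('e'): window [0,0] length 1 -- new best
  Position 1 ('e'): repeat (last at 0), move window start to 1
  Position 1 ('e'): window [1,1] length 1
  Position 2 ('f'): window [1,2] length 2 -- new best
  Position 3 ('e'): repeat (last at 1), move window start to 2
  Position 3 ('e'): window [2,3] length 2
  Position 4 ('g'): window [2,4] length 3 -- new best
  Position 5 ('h'): window [2,5] length 4 -- new best
  Position 6 ('c'): window [2,6] length 5 -- new best
  Position 7 ('h'): repeat (last at 5), move window start to 6
  Position 7 ('h'): window [6,7] length 2
Longest substring with no repeats: "feghc" with length 5

5


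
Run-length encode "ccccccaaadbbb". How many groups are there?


Input: ccccccaaadbbb
Scanning for consecutive runs:
  Group 1: 'c' x 6 (positions 0-5)
  Group 2: 'a' x 3 (positions 6-8)
  Group 3: 'd' x 1 (positions 9-9)
  Group 4: 'b' x 3 (positions 10-12)
Total groups: 4

4


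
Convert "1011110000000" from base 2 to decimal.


Input: "1011110000000" in base 2
Positional expansion:
  Digit '1' (value 1) x 2^12 = 4096
  Digit '0' (value 0) x 2^11 = 0
  Digit '1' (value 1) x 2^10 = 1024
  Digit '1' (value 1) x 2^9 = 512
  Digit '1' (value 1) x 2^8 = 256
  Digit '1' (value 1) x 2^7 = 128
  Digit '0' (value 0) x 2^6 = 0
  Digit '0' (value 0) x 2^5 = 0
  Digit '0' (value 0) x 2^4 = 0
  Digit '0' (value 0) x 2^3 = 0
  Digit '0' (value 0) x 2^2 = 0
  Digit '0' (value 0) x 2^1 = 0
  Digit '0' (value 0) x 2^0 = 0
Sum = 6016

6016


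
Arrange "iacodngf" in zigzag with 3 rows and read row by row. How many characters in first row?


Zigzag "iacodngf" into 3 rows:
Placing characters:
  'i' => row 0
  'a' => row 1
  'c' => row 2
  'o' => row 1
  'd' => row 0
  'n' => row 1
  'g' => row 2
  'f' => row 1
Rows:
  Row 0: "id"
  Row 1: "aonf"
  Row 2: "cg"
First row length: 2

2


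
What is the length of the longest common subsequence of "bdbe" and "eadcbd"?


LCS of "bdbe" and "eadcbd"
DP table:
           e    a    d    c    b    d
      0    0    0    0    0    0    0
  b   0    0    0    0    0    1    1
  d   0    0    0    1    1    1    2
  b   0    0    0    1    1    2    2
  e   0    1    1    1    1    2    2
LCS length = dp[4][6] = 2

2


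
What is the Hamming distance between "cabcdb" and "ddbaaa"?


Comparing "cabcdb" and "ddbaaa" position by position:
  Position 0: 'c' vs 'd' => differ
  Position 1: 'a' vs 'd' => differ
  Position 2: 'b' vs 'b' => same
  Position 3: 'c' vs 'a' => differ
  Position 4: 'd' vs 'a' => differ
  Position 5: 'b' vs 'a' => differ
Total differences (Hamming distance): 5

5


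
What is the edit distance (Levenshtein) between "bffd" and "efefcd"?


Computing edit distance: "bffd" -> "efefcd"
DP table:
           e    f    e    f    c    d
      0    1    2    3    4    5    6
  b   1    1    2    3    4    5    6
  f   2    2    1    2    3    4    5
  f   3    3    2    2    2    3    4
  d   4    4    3    3    3    3    3
Edit distance = dp[4][6] = 3

3


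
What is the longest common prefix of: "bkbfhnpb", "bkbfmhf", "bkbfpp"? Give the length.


Words: bkbfhnpb, bkbfmhf, bkbfpp
  Position 0: all 'b' => match
  Position 1: all 'k' => match
  Position 2: all 'b' => match
  Position 3: all 'f' => match
  Position 4: ('h', 'm', 'p') => mismatch, stop
LCP = "bkbf" (length 4)

4


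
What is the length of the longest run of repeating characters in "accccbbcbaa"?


Input: "accccbbcbaa"
Scanning for longest run:
  Position 1 ('c'): new char, reset run to 1
  Position 2 ('c'): continues run of 'c', length=2
  Position 3 ('c'): continues run of 'c', length=3
  Position 4 ('c'): continues run of 'c', length=4
  Position 5 ('b'): new char, reset run to 1
  Position 6 ('b'): continues run of 'b', length=2
  Position 7 ('c'): new char, reset run to 1
  Position 8 ('b'): new char, reset run to 1
  Position 9 ('a'): new char, reset run to 1
  Position 10 ('a'): continues run of 'a', length=2
Longest run: 'c' with length 4

4


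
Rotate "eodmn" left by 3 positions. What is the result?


Input: "eodmn", rotate left by 3
First 3 characters: "eod"
Remaining characters: "mn"
Concatenate remaining + first: "mn" + "eod" = "mneod"

mneod


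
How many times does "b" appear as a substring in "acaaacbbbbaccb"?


Searching for "b" in "acaaacbbbbaccb"
Scanning each position:
  Position 0: "a" => no
  Position 1: "c" => no
  Position 2: "a" => no
  Position 3: "a" => no
  Position 4: "a" => no
  Position 5: "c" => no
  Position 6: "b" => MATCH
  Position 7: "b" => MATCH
  Position 8: "b" => MATCH
  Position 9: "b" => MATCH
  Position 10: "a" => no
  Position 11: "c" => no
  Position 12: "c" => no
  Position 13: "b" => MATCH
Total occurrences: 5

5


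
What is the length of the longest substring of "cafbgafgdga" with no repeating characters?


Input: "cafbgafgdga"
Sliding window (track last position of each char):
  Position 0 ('c'): window [0,0] length 1 -- new best
  Position 1 ('a'): window [0,1] length 2 -- new best
  Position 2 ('f'): window [0,2] length 3 -- new best
  Position 3 ('b'): window [0,3] length 4 -- new best
  Position 4 ('g'): window [0,4] length 5 -- new best
  Position 5 ('a'): repeat (last at 1), move window start to 2
  Position 5 ('a'): window [2,5] length 4
  Position 6 ('f'): repeat (last at 2), move window start to 3
  Position 6 ('f'): window [3,6] length 4
  Position 7 ('g'): repeat (last at 4), move window start to 5
  Position 7 ('g'): window [5,7] length 3
  Position 8 ('d'): window [5,8] length 4
  Position 9 ('g'): repeat (last at 7), move window start to 8
  Position 9 ('g'): window [8,9] length 2
  Position 10 ('a'): window [8,10] length 3
Longest substring with no repeats: "cafbg" with length 5

5


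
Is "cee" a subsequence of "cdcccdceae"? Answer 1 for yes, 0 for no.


Check if "cee" is a subsequence of "cdcccdceae"
Greedy scan:
  Position 0 ('c'): matches sub[0] = 'c'
  Position 1 ('d'): no match needed
  Position 2 ('c'): no match needed
  Position 3 ('c'): no match needed
  Position 4 ('c'): no match needed
  Position 5 ('d'): no match needed
  Position 6 ('c'): no match needed
  Position 7 ('e'): matches sub[1] = 'e'
  Position 8 ('a'): no match needed
  Position 9 ('e'): matches sub[2] = 'e'
All 3 characters matched => is a subsequence

1


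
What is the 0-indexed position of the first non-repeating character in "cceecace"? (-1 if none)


Input: cceecace
Character frequencies:
  'a': 1
  'c': 4
  'e': 3
Scanning left to right for freq == 1:
  Position 0 ('c'): freq=4, skip
  Position 1 ('c'): freq=4, skip
  Position 2 ('e'): freq=3, skip
  Position 3 ('e'): freq=3, skip
  Position 4 ('c'): freq=4, skip
  Position 5 ('a'): unique! => answer = 5

5
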